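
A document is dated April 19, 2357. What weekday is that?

Doomsday rule: the anchor day for the 2300s is Wednesday. For year 57: 57÷12 = 4 r 9, and 9÷4 = 2, so 4+9+2 = 15.
Wednesday + 15 ≡ Thursday — that's 2357's doomsday.
In April the doomsday date is Apr 4.
Apr 19 is 15 days after Apr 4; 15 mod 7 = 1, so Thursday + 1 = Friday.

Friday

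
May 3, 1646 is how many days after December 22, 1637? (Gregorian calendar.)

Dec 22, 1637 → Dec 22, 1638: 365 days.
Dec 22, 1638 → Dec 22, 1639: 365 days.
Dec 22, 1639 → Dec 22, 1640: 366 days (Feb 29, 1640 is in that span).
Dec 22, 1640 → Dec 22, 1641: 365 days.
Dec 22, 1641 → Dec 22, 1642: 365 days.
Dec 22, 1642 → Dec 22, 1643: 365 days.
Dec 22, 1643 → Dec 22, 1644: 366 days (Feb 29, 1644 is in that span).
Dec 22, 1644 → Dec 22, 1645: 365 days.
Dec 22, 1645 → Jan 22, 1646: 31 days (December has 31).
Jan 22, 1646 → Feb 22, 1646: 31 days (January has 31).
Feb 22, 1646 → Mar 22, 1646: 28 days (February has 28).
Mar 22, 1646 → Apr 22, 1646: 31 days (March has 31).
Apr 22, 1646 → May 3, 1646: 11 days.
Total: 3054 days.

3054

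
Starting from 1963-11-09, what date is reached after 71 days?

January 19, 1964

Nov has 30 days: +22 → Dec 1, 1963 (49 left).
Dec has 31 days: +31 → Jan 1, 1964 (18 left).
+18 → Jan 19, 1964.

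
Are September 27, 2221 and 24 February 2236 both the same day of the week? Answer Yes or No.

From Sep 27, 2221 to Feb 24, 2236 is 5263 days.
5263 mod 7 = 6, so they are different weekdays.
(Sep 27, 2221 is a Thursday; Feb 24, 2236 is a Wednesday.)

No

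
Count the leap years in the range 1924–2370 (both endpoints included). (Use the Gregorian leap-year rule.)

Multiples of 4 in [1924,2370]: 112.
Of those, multiples of 100: 4 (not leap unless ÷400).
Multiples of 400: 1.
Leap years = 112 − 4 + 1 = 109.

109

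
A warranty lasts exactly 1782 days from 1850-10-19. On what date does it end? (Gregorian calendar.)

+365 (one year) → Oct 19, 1851 (1417 left).
+366 (one year; includes Feb 29, 1852) → Oct 19, 1852 (1051 left).
+365 (one year) → Oct 19, 1853 (686 left).
+365 (one year) → Oct 19, 1854 (321 left).
Oct has 31 days: +13 → Nov 1, 1854 (308 left).
Nov has 30 days: +30 → Dec 1, 1854 (278 left).
Dec has 31 days: +31 → Jan 1, 1855 (247 left).
Jan has 31 days: +31 → Feb 1, 1855 (216 left).
Feb has 28 days: +28 → Mar 1, 1855 (188 left).
Mar has 31 days: +31 → Apr 1, 1855 (157 left).
Apr has 30 days: +30 → May 1, 1855 (127 left).
May has 31 days: +31 → Jun 1, 1855 (96 left).
Jun has 30 days: +30 → Jul 1, 1855 (66 left).
Jul has 31 days: +31 → Aug 1, 1855 (35 left).
Aug has 31 days: +31 → Sep 1, 1855 (4 left).
+4 → Sep 5, 1855.

September 5, 1855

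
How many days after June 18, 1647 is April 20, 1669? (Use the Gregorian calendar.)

Jun 18, 1647 → Jun 18, 1648: 366 days (Feb 29, 1648 is in that span).
Jun 18, 1648 → Jun 18, 1649: 365 days.
Jun 18, 1649 → Jun 18, 1650: 365 days.
Jun 18, 1650 → Jun 18, 1651: 365 days.
Jun 18, 1651 → Jun 18, 1652: 366 days (Feb 29, 1652 is in that span).
Jun 18, 1652 → Jun 18, 1653: 365 days.
Jun 18, 1653 → Jun 18, 1654: 365 days.
Jun 18, 1654 → Jun 18, 1655: 365 days.
Jun 18, 1655 → Jun 18, 1656: 366 days (Feb 29, 1656 is in that span).
Jun 18, 1656 → Jun 18, 1657: 365 days.
Jun 18, 1657 → Jun 18, 1658: 365 days.
Jun 18, 1658 → Jun 18, 1659: 365 days.
Jun 18, 1659 → Jun 18, 1660: 366 days (Feb 29, 1660 is in that span).
Jun 18, 1660 → Jun 18, 1661: 365 days.
Jun 18, 1661 → Jun 18, 1662: 365 days.
Jun 18, 1662 → Jun 18, 1663: 365 days.
Jun 18, 1663 → Jun 18, 1664: 366 days (Feb 29, 1664 is in that span).
Jun 18, 1664 → Jun 18, 1665: 365 days.
Jun 18, 1665 → Jun 18, 1666: 365 days.
Jun 18, 1666 → Jun 18, 1667: 365 days.
Jun 18, 1667 → Jun 18, 1668: 366 days (Feb 29, 1668 is in that span).
Jun 18, 1668 → Jul 18, 1668: 30 days (June has 30).
Jul 18, 1668 → Aug 18, 1668: 31 days (July has 31).
Aug 18, 1668 → Sep 18, 1668: 31 days (August has 31).
Sep 18, 1668 → Oct 18, 1668: 30 days (September has 30).
Oct 18, 1668 → Nov 18, 1668: 31 days (October has 31).
Nov 18, 1668 → Dec 18, 1668: 30 days (November has 30).
Dec 18, 1668 → Jan 18, 1669: 31 days (December has 31).
Jan 18, 1669 → Feb 18, 1669: 31 days (January has 31).
Feb 18, 1669 → Mar 18, 1669: 28 days (February has 28).
Mar 18, 1669 → Apr 18, 1669: 31 days (March has 31).
Apr 18, 1669 → Apr 20, 1669: 2 days.
Total: 7977 days.

7977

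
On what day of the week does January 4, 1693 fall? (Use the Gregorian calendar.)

Sunday

Doomsday rule: the anchor day for the 1600s is Tuesday. For year 93: 93÷12 = 7 r 9, and 9÷4 = 2, so 7+9+2 = 18.
Tuesday + 18 ≡ Saturday — that's 1693's doomsday.
In January the doomsday date is Jan 3 (1693 is not a leap year).
Jan 4 is 1 day after Jan 3; 1 mod 7 = 1, so Saturday + 1 = Sunday.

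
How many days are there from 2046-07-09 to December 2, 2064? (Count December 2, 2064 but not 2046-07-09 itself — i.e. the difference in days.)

Jul 9, 2046 → Jul 9, 2047: 365 days.
Jul 9, 2047 → Jul 9, 2048: 366 days (Feb 29, 2048 is in that span).
Jul 9, 2048 → Jul 9, 2049: 365 days.
Jul 9, 2049 → Jul 9, 2050: 365 days.
Jul 9, 2050 → Jul 9, 2051: 365 days.
Jul 9, 2051 → Jul 9, 2052: 366 days (Feb 29, 2052 is in that span).
Jul 9, 2052 → Jul 9, 2053: 365 days.
Jul 9, 2053 → Jul 9, 2054: 365 days.
Jul 9, 2054 → Jul 9, 2055: 365 days.
Jul 9, 2055 → Jul 9, 2056: 366 days (Feb 29, 2056 is in that span).
Jul 9, 2056 → Jul 9, 2057: 365 days.
Jul 9, 2057 → Jul 9, 2058: 365 days.
Jul 9, 2058 → Jul 9, 2059: 365 days.
Jul 9, 2059 → Jul 9, 2060: 366 days (Feb 29, 2060 is in that span).
Jul 9, 2060 → Jul 9, 2061: 365 days.
Jul 9, 2061 → Jul 9, 2062: 365 days.
Jul 9, 2062 → Jul 9, 2063: 365 days.
Jul 9, 2063 → Jul 9, 2064: 366 days (Feb 29, 2064 is in that span).
Jul 9, 2064 → Aug 9, 2064: 31 days (July has 31).
Aug 9, 2064 → Sep 9, 2064: 31 days (August has 31).
Sep 9, 2064 → Oct 9, 2064: 30 days (September has 30).
Oct 9, 2064 → Nov 9, 2064: 31 days (October has 31).
Nov 9, 2064 → Dec 2, 2064: 23 days.
Total: 6721 days.

6721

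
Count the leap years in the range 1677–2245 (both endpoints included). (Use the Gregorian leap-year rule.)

137

Multiples of 4 in [1677,2245]: 142.
Of those, multiples of 100: 6 (not leap unless ÷400).
Multiples of 400: 1.
Leap years = 142 − 6 + 1 = 137.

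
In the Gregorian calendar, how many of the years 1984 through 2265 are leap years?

69

Multiples of 4 in [1984,2265]: 71.
Of those, multiples of 100: 3 (not leap unless ÷400).
Multiples of 400: 1.
Leap years = 71 − 3 + 1 = 69.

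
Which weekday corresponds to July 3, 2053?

Thursday

January 1, 2053 is a Wednesday.
Jan 1, 2053 → Feb 1, 2053: 31 days (January has 31).
Feb 1, 2053 → Mar 1, 2053: 28 days (February has 28).
Mar 1, 2053 → Apr 1, 2053: 31 days (March has 31).
Apr 1, 2053 → May 1, 2053: 30 days (April has 30).
May 1, 2053 → Jun 1, 2053: 31 days (May has 31).
Jun 1, 2053 → Jul 1, 2053: 30 days (June has 30).
Jul 1, 2053 → Jul 3, 2053: 2 days.
Total: 183 days.
183 mod 7 = 1, so Wednesday + 1 = Thursday.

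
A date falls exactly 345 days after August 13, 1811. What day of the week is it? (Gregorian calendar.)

Thursday

Aug 13, 1811 is a Tuesday.
345 mod 7 = 2, so 345 days after a Tuesday is Tuesday + 2 = Thursday.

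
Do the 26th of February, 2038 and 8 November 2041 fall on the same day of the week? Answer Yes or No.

Yes

From Feb 26, 2038 to Nov 8, 2041 is 1351 days.
1351 mod 7 = 0, so they are the same weekday.
(Feb 26, 2038 is a Friday; Nov 8, 2041 is a Friday.)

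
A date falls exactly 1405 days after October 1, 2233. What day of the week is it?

Sunday

First find the weekday of Oct 1, 2233. Doomsday rule: the anchor day for the 2200s is Friday. For year 33: 33÷12 = 2 r 9, and 9÷4 = 2, so 2+9+2 = 13.
Friday + 13 ≡ Thursday — that's 2233's doomsday.
In October the doomsday date is Oct 10.
Oct 1 is 9 days before Oct 10; 9 mod 7 = 2, so Thursday − 2 = Tuesday.
1405 mod 7 = 5, so 1405 days after a Tuesday is Tuesday + 5 = Sunday.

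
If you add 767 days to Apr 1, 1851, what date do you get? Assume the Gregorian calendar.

May 7, 1853

+366 (one year; includes Feb 29, 1852) → Apr 1, 1852 (401 left).
+365 (one year) → Apr 1, 1853 (36 left).
Apr has 30 days: +30 → May 1, 1853 (6 left).
+6 → May 7, 1853.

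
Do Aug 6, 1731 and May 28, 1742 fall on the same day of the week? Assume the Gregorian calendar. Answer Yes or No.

Yes

From Aug 6, 1731 to May 28, 1742 is 3948 days.
3948 mod 7 = 0, so they are the same weekday.
(Aug 6, 1731 is a Monday; May 28, 1742 is a Monday.)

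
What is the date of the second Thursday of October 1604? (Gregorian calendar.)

October 1, 1604 is a Friday.
The first Thursday is therefore October 7 (6 days later).
The second Thursday is 7 + 1×7 = October 14.

October 14, 1604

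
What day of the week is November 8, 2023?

Wednesday

Doomsday rule: the anchor day for the 2000s is Tuesday. For year 23: 23÷12 = 1 r 11, and 11÷4 = 2, so 1+11+2 = 14.
Tuesday + 14 ≡ Tuesday — that's 2023's doomsday.
In November the doomsday date is Nov 7.
Nov 8 is 1 day after Nov 7; 1 mod 7 = 1, so Tuesday + 1 = Wednesday.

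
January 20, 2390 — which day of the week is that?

Doomsday rule: the anchor day for the 2300s is Wednesday. For year 90: 90÷12 = 7 r 6, and 6÷4 = 1, so 7+6+1 = 14.
Wednesday + 14 ≡ Wednesday — that's 2390's doomsday.
In January the doomsday date is Jan 3 (2390 is not a leap year).
Jan 20 is 17 days after Jan 3; 17 mod 7 = 3, so Wednesday + 3 = Saturday.

Saturday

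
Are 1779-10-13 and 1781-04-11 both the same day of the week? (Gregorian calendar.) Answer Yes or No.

Yes

From Oct 13, 1779 to Apr 11, 1781 is 546 days.
546 mod 7 = 0, so they are the same weekday.
(Oct 13, 1779 is a Wednesday; Apr 11, 1781 is a Wednesday.)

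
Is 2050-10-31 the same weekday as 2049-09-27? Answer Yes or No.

Yes

From Sep 27, 2049 to Oct 31, 2050 is 399 days.
399 mod 7 = 0, so they are the same weekday.
(Sep 27, 2049 is a Monday; Oct 31, 2050 is a Monday.)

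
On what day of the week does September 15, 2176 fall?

Sunday

January 1, 2176 is a Monday.
Jan 1, 2176 → Feb 1, 2176: 31 days (January has 31).
Feb 1, 2176 → Mar 1, 2176: 29 days (February has 29).
Mar 1, 2176 → Apr 1, 2176: 31 days (March has 31).
Apr 1, 2176 → May 1, 2176: 30 days (April has 30).
May 1, 2176 → Jun 1, 2176: 31 days (May has 31).
Jun 1, 2176 → Jul 1, 2176: 30 days (June has 30).
Jul 1, 2176 → Aug 1, 2176: 31 days (July has 31).
Aug 1, 2176 → Sep 1, 2176: 31 days (August has 31).
Sep 1, 2176 → Sep 15, 2176: 14 days.
Total: 258 days.
258 mod 7 = 6, so Monday + 6 = Sunday.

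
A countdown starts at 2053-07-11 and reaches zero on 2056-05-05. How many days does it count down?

1029

Jul 11, 2053 → Jul 11, 2054: 365 days.
Jul 11, 2054 → Jul 11, 2055: 365 days.
Jul 11, 2055 → Aug 11, 2055: 31 days (July has 31).
Aug 11, 2055 → Sep 11, 2055: 31 days (August has 31).
Sep 11, 2055 → Oct 11, 2055: 30 days (September has 30).
Oct 11, 2055 → Nov 11, 2055: 31 days (October has 31).
Nov 11, 2055 → Dec 11, 2055: 30 days (November has 30).
Dec 11, 2055 → Jan 11, 2056: 31 days (December has 31).
Jan 11, 2056 → Feb 11, 2056: 31 days (January has 31).
Feb 11, 2056 → Mar 11, 2056: 29 days (February has 29).
Mar 11, 2056 → Apr 11, 2056: 31 days (March has 31).
Apr 11, 2056 → May 5, 2056: 24 days.
Total: 1029 days.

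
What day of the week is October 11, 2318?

Friday

Doomsday rule: the anchor day for the 2300s is Wednesday. For year 18: 18÷12 = 1 r 6, and 6÷4 = 1, so 1+6+1 = 8.
Wednesday + 8 ≡ Thursday — that's 2318's doomsday.
In October the doomsday date is Oct 10.
Oct 11 is 1 day after Oct 10; 1 mod 7 = 1, so Thursday + 1 = Friday.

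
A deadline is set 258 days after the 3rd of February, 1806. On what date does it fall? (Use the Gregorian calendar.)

Feb has 28 days: +26 → Mar 1, 1806 (232 left).
Mar has 31 days: +31 → Apr 1, 1806 (201 left).
Apr has 30 days: +30 → May 1, 1806 (171 left).
May has 31 days: +31 → Jun 1, 1806 (140 left).
Jun has 30 days: +30 → Jul 1, 1806 (110 left).
Jul has 31 days: +31 → Aug 1, 1806 (79 left).
Aug has 31 days: +31 → Sep 1, 1806 (48 left).
Sep has 30 days: +30 → Oct 1, 1806 (18 left).
+18 → Oct 19, 1806.

October 19, 1806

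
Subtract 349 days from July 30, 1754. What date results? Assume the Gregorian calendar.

−30 → Jun 30, 1754 (end of Jun, 30 days; 319 left).
−30 → May 31, 1754 (end of May, 31 days; 289 left).
−31 → Apr 30, 1754 (end of Apr, 30 days; 258 left).
−30 → Mar 31, 1754 (end of Mar, 31 days; 228 left).
−31 → Feb 28, 1754 (end of Feb, 28 days; 197 left).
−28 → Jan 31, 1754 (end of Jan, 31 days; 169 left).
−31 → Dec 31, 1753 (end of Dec, 31 days; 138 left).
−31 → Nov 30, 1753 (end of Nov, 30 days; 107 left).
−30 → Oct 31, 1753 (end of Oct, 31 days; 77 left).
−31 → Sep 30, 1753 (end of Sep, 30 days; 46 left).
−30 → Aug 31, 1753 (end of Aug, 31 days; 16 left).
−16 → Aug 15, 1753.

August 15, 1753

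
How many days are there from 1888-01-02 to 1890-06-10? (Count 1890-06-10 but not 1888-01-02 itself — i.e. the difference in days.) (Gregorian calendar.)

890

Jan 2, 1888 → Jan 2, 1889: 366 days (Feb 29, 1888 is in that span).
Jan 2, 1889 → Jan 2, 1890: 365 days.
Jan 2, 1890 → Feb 2, 1890: 31 days (January has 31).
Feb 2, 1890 → Mar 2, 1890: 28 days (February has 28).
Mar 2, 1890 → Apr 2, 1890: 31 days (March has 31).
Apr 2, 1890 → May 2, 1890: 30 days (April has 30).
May 2, 1890 → Jun 2, 1890: 31 days (May has 31).
Jun 2, 1890 → Jun 10, 1890: 8 days.
Total: 890 days.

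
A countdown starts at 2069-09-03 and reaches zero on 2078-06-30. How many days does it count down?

Sep 3, 2069 → Sep 3, 2070: 365 days.
Sep 3, 2070 → Sep 3, 2071: 365 days.
Sep 3, 2071 → Sep 3, 2072: 366 days (Feb 29, 2072 is in that span).
Sep 3, 2072 → Sep 3, 2073: 365 days.
Sep 3, 2073 → Sep 3, 2074: 365 days.
Sep 3, 2074 → Sep 3, 2075: 365 days.
Sep 3, 2075 → Sep 3, 2076: 366 days (Feb 29, 2076 is in that span).
Sep 3, 2076 → Sep 3, 2077: 365 days.
Sep 3, 2077 → Oct 3, 2077: 30 days (September has 30).
Oct 3, 2077 → Nov 3, 2077: 31 days (October has 31).
Nov 3, 2077 → Dec 3, 2077: 30 days (November has 30).
Dec 3, 2077 → Jan 3, 2078: 31 days (December has 31).
Jan 3, 2078 → Feb 3, 2078: 31 days (January has 31).
Feb 3, 2078 → Mar 3, 2078: 28 days (February has 28).
Mar 3, 2078 → Apr 3, 2078: 31 days (March has 31).
Apr 3, 2078 → May 3, 2078: 30 days (April has 30).
May 3, 2078 → Jun 3, 2078: 31 days (May has 31).
Jun 3, 2078 → Jun 30, 2078: 27 days.
Total: 3222 days.

3222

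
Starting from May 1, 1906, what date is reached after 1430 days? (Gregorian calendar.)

March 31, 1910

+365 (one year) → May 1, 1907 (1065 left).
+366 (one year; includes Feb 29, 1908) → May 1, 1908 (699 left).
+365 (one year) → May 1, 1909 (334 left).
May has 31 days: +31 → Jun 1, 1909 (303 left).
Jun has 30 days: +30 → Jul 1, 1909 (273 left).
Jul has 31 days: +31 → Aug 1, 1909 (242 left).
Aug has 31 days: +31 → Sep 1, 1909 (211 left).
Sep has 30 days: +30 → Oct 1, 1909 (181 left).
Oct has 31 days: +31 → Nov 1, 1909 (150 left).
Nov has 30 days: +30 → Dec 1, 1909 (120 left).
Dec has 31 days: +31 → Jan 1, 1910 (89 left).
Jan has 31 days: +31 → Feb 1, 1910 (58 left).
Feb has 28 days: +28 → Mar 1, 1910 (30 left).
+30 → Mar 31, 1910.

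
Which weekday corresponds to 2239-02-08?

Doomsday rule: the anchor day for the 2200s is Friday. For year 39: 39÷12 = 3 r 3, and 3÷4 = 0, so 3+3+0 = 6.
Friday + 6 ≡ Thursday — that's 2239's doomsday.
In February the doomsday date is Feb 28 (2239 is not a leap year).
Feb 8 is 20 days before Feb 28; 20 mod 7 = 6, so Thursday − 6 = Friday.

Friday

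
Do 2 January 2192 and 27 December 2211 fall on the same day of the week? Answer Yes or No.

From Jan 2, 2192 to Dec 27, 2211 is 7298 days.
7298 mod 7 = 4, so they are different weekdays.
(Jan 2, 2192 is a Monday; Dec 27, 2211 is a Friday.)

No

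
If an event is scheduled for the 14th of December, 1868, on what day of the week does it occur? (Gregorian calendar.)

Monday

Doomsday rule: the anchor day for the 1800s is Friday. For year 68: 68÷12 = 5 r 8, and 8÷4 = 2, so 5+8+2 = 15.
Friday + 15 ≡ Saturday — that's 1868's doomsday.
In December the doomsday date is Dec 12.
Dec 14 is 2 days after Dec 12; 2 mod 7 = 2, so Saturday + 2 = Monday.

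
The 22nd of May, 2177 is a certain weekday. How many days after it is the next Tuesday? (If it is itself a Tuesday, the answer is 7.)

5

May 22, 2177 is a Thursday.
From Thursday to the next Tuesday is 5 days.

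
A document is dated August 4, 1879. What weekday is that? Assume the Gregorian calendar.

Doomsday rule: the anchor day for the 1800s is Friday. For year 79: 79÷12 = 6 r 7, and 7÷4 = 1, so 6+7+1 = 14.
Friday + 14 ≡ Friday — that's 1879's doomsday.
In August the doomsday date is Aug 8.
Aug 4 is 4 days before Aug 8; 4 mod 7 = 4, so Friday − 4 = Monday.

Monday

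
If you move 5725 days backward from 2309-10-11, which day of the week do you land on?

Tuesday

Oct 11, 2309 is a Monday.
5725 mod 7 = 6, so 5725 days before a Monday is Monday − 6 = Tuesday.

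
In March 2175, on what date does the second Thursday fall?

March 9, 2175

March 1, 2175 is a Wednesday.
The first Thursday is therefore March 2 (1 days later).
The second Thursday is 2 + 1×7 = March 9.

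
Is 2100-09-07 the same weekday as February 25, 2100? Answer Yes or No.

From Feb 25, 2100 to Sep 7, 2100 is 194 days.
194 mod 7 = 5, so they are different weekdays.
(Feb 25, 2100 is a Thursday; Sep 7, 2100 is a Tuesday.)

No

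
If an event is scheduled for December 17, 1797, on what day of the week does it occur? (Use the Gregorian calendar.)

Doomsday rule: the anchor day for the 1700s is Sunday. For year 97: 97÷12 = 8 r 1, and 1÷4 = 0, so 8+1+0 = 9.
Sunday + 9 ≡ Tuesday — that's 1797's doomsday.
In December the doomsday date is Dec 12.
Dec 17 is 5 days after Dec 12; 5 mod 7 = 5, so Tuesday + 5 = Sunday.

Sunday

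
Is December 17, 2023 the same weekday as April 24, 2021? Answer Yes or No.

From Apr 24, 2021 to Dec 17, 2023 is 967 days.
967 mod 7 = 1, so they are different weekdays.
(Apr 24, 2021 is a Saturday; Dec 17, 2023 is a Sunday.)

No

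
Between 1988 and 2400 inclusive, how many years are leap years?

101

Multiples of 4 in [1988,2400]: 104.
Of those, multiples of 100: 5 (not leap unless ÷400).
Multiples of 400: 2.
Leap years = 104 − 5 + 2 = 101.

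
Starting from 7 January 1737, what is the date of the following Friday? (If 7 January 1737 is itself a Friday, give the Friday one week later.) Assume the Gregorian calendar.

January 11, 1737

Jan 7, 1737 is a Monday.
From Monday to the next Friday is 4 days.
Jan 7, 1737 + 4 = Jan 11, 1737.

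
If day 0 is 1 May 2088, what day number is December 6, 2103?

5696

May 1, 2088 → May 1, 2089: 365 days.
May 1, 2089 → May 1, 2090: 365 days.
May 1, 2090 → May 1, 2091: 365 days.
May 1, 2091 → May 1, 2092: 366 days (Feb 29, 2092 is in that span).
May 1, 2092 → May 1, 2093: 365 days.
May 1, 2093 → May 1, 2094: 365 days.
May 1, 2094 → May 1, 2095: 365 days.
May 1, 2095 → May 1, 2096: 366 days (Feb 29, 2096 is in that span).
May 1, 2096 → May 1, 2097: 365 days.
May 1, 2097 → May 1, 2098: 365 days.
May 1, 2098 → May 1, 2099: 365 days.
May 1, 2099 → May 1, 2100: 365 days.
May 1, 2100 → May 1, 2101: 365 days.
May 1, 2101 → May 1, 2102: 365 days.
May 1, 2102 → May 1, 2103: 365 days.
May 1, 2103 → Jun 1, 2103: 31 days (May has 31).
Jun 1, 2103 → Jul 1, 2103: 30 days (June has 30).
Jul 1, 2103 → Aug 1, 2103: 31 days (July has 31).
Aug 1, 2103 → Sep 1, 2103: 31 days (August has 31).
Sep 1, 2103 → Oct 1, 2103: 30 days (September has 30).
Oct 1, 2103 → Nov 1, 2103: 31 days (October has 31).
Nov 1, 2103 → Dec 1, 2103: 30 days (November has 30).
Dec 1, 2103 → Dec 6, 2103: 5 days.
Total: 5696 days.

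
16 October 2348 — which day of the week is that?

Doomsday rule: the anchor day for the 2300s is Wednesday. For year 48: 48÷12 = 4 r 0, and 0÷4 = 0, so 4+0+0 = 4.
Wednesday + 4 ≡ Sunday — that's 2348's doomsday.
In October the doomsday date is Oct 10.
Oct 16 is 6 days after Oct 10; 6 mod 7 = 6, so Sunday + 6 = Saturday.

Saturday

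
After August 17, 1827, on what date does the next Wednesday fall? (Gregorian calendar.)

August 22, 1827

Aug 17, 1827 is a Friday.
From Friday to the next Wednesday is 5 days.
Aug 17, 1827 + 5 = Aug 22, 1827.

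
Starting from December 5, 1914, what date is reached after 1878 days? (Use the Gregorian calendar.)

January 26, 1920

+365 (one year) → Dec 5, 1915 (1513 left).
+366 (one year; includes Feb 29, 1916) → Dec 5, 1916 (1147 left).
+365 (one year) → Dec 5, 1917 (782 left).
+365 (one year) → Dec 5, 1918 (417 left).
+365 (one year) → Dec 5, 1919 (52 left).
Dec has 31 days: +27 → Jan 1, 1920 (25 left).
+25 → Jan 26, 1920.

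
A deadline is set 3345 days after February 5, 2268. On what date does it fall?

+366 (one year; includes Feb 29, 2268) → Feb 5, 2269 (2979 left).
+365 (one year) → Feb 5, 2270 (2614 left).
+365 (one year) → Feb 5, 2271 (2249 left).
+365 (one year) → Feb 5, 2272 (1884 left).
+366 (one year; includes Feb 29, 2272) → Feb 5, 2273 (1518 left).
+365 (one year) → Feb 5, 2274 (1153 left).
+365 (one year) → Feb 5, 2275 (788 left).
+365 (one year) → Feb 5, 2276 (423 left).
+366 (one year; includes Feb 29, 2276) → Feb 5, 2277 (57 left).
Feb has 28 days: +24 → Mar 1, 2277 (33 left).
Mar has 31 days: +31 → Apr 1, 2277 (2 left).
+2 → Apr 3, 2277.

April 3, 2277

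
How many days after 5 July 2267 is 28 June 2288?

Jul 5, 2267 → Jul 5, 2268: 366 days (Feb 29, 2268 is in that span).
Jul 5, 2268 → Jul 5, 2269: 365 days.
Jul 5, 2269 → Jul 5, 2270: 365 days.
Jul 5, 2270 → Jul 5, 2271: 365 days.
Jul 5, 2271 → Jul 5, 2272: 366 days (Feb 29, 2272 is in that span).
Jul 5, 2272 → Jul 5, 2273: 365 days.
Jul 5, 2273 → Jul 5, 2274: 365 days.
Jul 5, 2274 → Jul 5, 2275: 365 days.
Jul 5, 2275 → Jul 5, 2276: 366 days (Feb 29, 2276 is in that span).
Jul 5, 2276 → Jul 5, 2277: 365 days.
Jul 5, 2277 → Jul 5, 2278: 365 days.
Jul 5, 2278 → Jul 5, 2279: 365 days.
Jul 5, 2279 → Jul 5, 2280: 366 days (Feb 29, 2280 is in that span).
Jul 5, 2280 → Jul 5, 2281: 365 days.
Jul 5, 2281 → Jul 5, 2282: 365 days.
Jul 5, 2282 → Jul 5, 2283: 365 days.
Jul 5, 2283 → Jul 5, 2284: 366 days (Feb 29, 2284 is in that span).
Jul 5, 2284 → Jul 5, 2285: 365 days.
Jul 5, 2285 → Jul 5, 2286: 365 days.
Jul 5, 2286 → Jul 5, 2287: 365 days.
Jul 5, 2287 → Aug 5, 2287: 31 days (July has 31).
Aug 5, 2287 → Sep 5, 2287: 31 days (August has 31).
Sep 5, 2287 → Oct 5, 2287: 30 days (September has 30).
Oct 5, 2287 → Nov 5, 2287: 31 days (October has 31).
Nov 5, 2287 → Dec 5, 2287: 30 days (November has 30).
Dec 5, 2287 → Jan 5, 2288: 31 days (December has 31).
Jan 5, 2288 → Feb 5, 2288: 31 days (January has 31).
Feb 5, 2288 → Mar 5, 2288: 29 days (February has 29).
Mar 5, 2288 → Apr 5, 2288: 31 days (March has 31).
Apr 5, 2288 → May 5, 2288: 30 days (April has 30).
May 5, 2288 → Jun 5, 2288: 31 days (May has 31).
Jun 5, 2288 → Jun 28, 2288: 23 days.
Total: 7664 days.

7664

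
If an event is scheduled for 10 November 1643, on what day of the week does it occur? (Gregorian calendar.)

Tuesday

Doomsday rule: the anchor day for the 1600s is Tuesday. For year 43: 43÷12 = 3 r 7, and 7÷4 = 1, so 3+7+1 = 11.
Tuesday + 11 ≡ Saturday — that's 1643's doomsday.
In November the doomsday date is Nov 7.
Nov 10 is 3 days after Nov 7; 3 mod 7 = 3, so Saturday + 3 = Tuesday.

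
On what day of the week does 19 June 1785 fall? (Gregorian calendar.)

Doomsday rule: the anchor day for the 1700s is Sunday. For year 85: 85÷12 = 7 r 1, and 1÷4 = 0, so 7+1+0 = 8.
Sunday + 8 ≡ Monday — that's 1785's doomsday.
In June the doomsday date is Jun 6.
Jun 19 is 13 days after Jun 6; 13 mod 7 = 6, so Monday + 6 = Sunday.

Sunday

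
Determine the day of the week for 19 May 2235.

Doomsday rule: the anchor day for the 2200s is Friday. For year 35: 35÷12 = 2 r 11, and 11÷4 = 2, so 2+11+2 = 15.
Friday + 15 ≡ Saturday — that's 2235's doomsday.
In May the doomsday date is May 9.
May 19 is 10 days after May 9; 10 mod 7 = 3, so Saturday + 3 = Tuesday.

Tuesday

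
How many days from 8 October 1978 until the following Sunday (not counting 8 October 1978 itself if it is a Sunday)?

Oct 8, 1978 is a Sunday.
From Sunday to the next Sunday is 7 days.

7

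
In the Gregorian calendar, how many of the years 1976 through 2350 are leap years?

Multiples of 4 in [1976,2350]: 94.
Of those, multiples of 100: 4 (not leap unless ÷400).
Multiples of 400: 1.
Leap years = 94 − 4 + 1 = 91.

91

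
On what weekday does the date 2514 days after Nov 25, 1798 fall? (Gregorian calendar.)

First find the weekday of Nov 25, 1798. Doomsday rule: the anchor day for the 1700s is Sunday. For year 98: 98÷12 = 8 r 2, and 2÷4 = 0, so 8+2+0 = 10.
Sunday + 10 ≡ Wednesday — that's 1798's doomsday.
In November the doomsday date is Nov 7.
Nov 25 is 18 days after Nov 7; 18 mod 7 = 4, so Wednesday + 4 = Sunday.
2514 mod 7 = 1, so 2514 days after a Sunday is Sunday + 1 = Monday.

Monday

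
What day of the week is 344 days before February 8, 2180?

Feb 8, 2180 is a Tuesday.
344 mod 7 = 1, so 344 days before a Tuesday is Tuesday − 1 = Monday.

Monday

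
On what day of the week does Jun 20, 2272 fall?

Thursday

Doomsday rule: the anchor day for the 2200s is Friday. For year 72: 72÷12 = 6 r 0, and 0÷4 = 0, so 6+0+0 = 6.
Friday + 6 ≡ Thursday — that's 2272's doomsday.
In June the doomsday date is Jun 6.
Jun 20 is 14 days after Jun 6; 14 mod 7 = 0, so Thursday + 0 = Thursday.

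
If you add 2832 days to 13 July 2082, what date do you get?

+365 (one year) → Jul 13, 2083 (2467 left).
+366 (one year; includes Feb 29, 2084) → Jul 13, 2084 (2101 left).
+365 (one year) → Jul 13, 2085 (1736 left).
+365 (one year) → Jul 13, 2086 (1371 left).
+365 (one year) → Jul 13, 2087 (1006 left).
+366 (one year; includes Feb 29, 2088) → Jul 13, 2088 (640 left).
+365 (one year) → Jul 13, 2089 (275 left).
Jul has 31 days: +19 → Aug 1, 2089 (256 left).
Aug has 31 days: +31 → Sep 1, 2089 (225 left).
Sep has 30 days: +30 → Oct 1, 2089 (195 left).
Oct has 31 days: +31 → Nov 1, 2089 (164 left).
Nov has 30 days: +30 → Dec 1, 2089 (134 left).
Dec has 31 days: +31 → Jan 1, 2090 (103 left).
Jan has 31 days: +31 → Feb 1, 2090 (72 left).
Feb has 28 days: +28 → Mar 1, 2090 (44 left).
Mar has 31 days: +31 → Apr 1, 2090 (13 left).
+13 → Apr 14, 2090.

April 14, 2090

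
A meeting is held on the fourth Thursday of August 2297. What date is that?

August 26, 2297

August 1, 2297 is a Sunday.
The first Thursday is therefore August 5 (4 days later).
The fourth Thursday is 5 + 3×7 = August 26.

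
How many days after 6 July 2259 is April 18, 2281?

Jul 6, 2259 → Jul 6, 2260: 366 days (Feb 29, 2260 is in that span).
Jul 6, 2260 → Jul 6, 2261: 365 days.
Jul 6, 2261 → Jul 6, 2262: 365 days.
Jul 6, 2262 → Jul 6, 2263: 365 days.
Jul 6, 2263 → Jul 6, 2264: 366 days (Feb 29, 2264 is in that span).
Jul 6, 2264 → Jul 6, 2265: 365 days.
Jul 6, 2265 → Jul 6, 2266: 365 days.
Jul 6, 2266 → Jul 6, 2267: 365 days.
Jul 6, 2267 → Jul 6, 2268: 366 days (Feb 29, 2268 is in that span).
Jul 6, 2268 → Jul 6, 2269: 365 days.
Jul 6, 2269 → Jul 6, 2270: 365 days.
Jul 6, 2270 → Jul 6, 2271: 365 days.
Jul 6, 2271 → Jul 6, 2272: 366 days (Feb 29, 2272 is in that span).
Jul 6, 2272 → Jul 6, 2273: 365 days.
Jul 6, 2273 → Jul 6, 2274: 365 days.
Jul 6, 2274 → Jul 6, 2275: 365 days.
Jul 6, 2275 → Jul 6, 2276: 366 days (Feb 29, 2276 is in that span).
Jul 6, 2276 → Jul 6, 2277: 365 days.
Jul 6, 2277 → Jul 6, 2278: 365 days.
Jul 6, 2278 → Jul 6, 2279: 365 days.
Jul 6, 2279 → Jul 6, 2280: 366 days (Feb 29, 2280 is in that span).
Jul 6, 2280 → Aug 6, 2280: 31 days (July has 31).
Aug 6, 2280 → Sep 6, 2280: 31 days (August has 31).
Sep 6, 2280 → Oct 6, 2280: 30 days (September has 30).
Oct 6, 2280 → Nov 6, 2280: 31 days (October has 31).
Nov 6, 2280 → Dec 6, 2280: 30 days (November has 30).
Dec 6, 2280 → Jan 6, 2281: 31 days (December has 31).
Jan 6, 2281 → Feb 6, 2281: 31 days (January has 31).
Feb 6, 2281 → Mar 6, 2281: 28 days (February has 28).
Mar 6, 2281 → Apr 6, 2281: 31 days (March has 31).
Apr 6, 2281 → Apr 18, 2281: 12 days.
Total: 7957 days.

7957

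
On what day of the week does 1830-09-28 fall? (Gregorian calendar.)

Tuesday

January 1, 1830 is a Friday.
Jan 1, 1830 → Feb 1, 1830: 31 days (January has 31).
Feb 1, 1830 → Mar 1, 1830: 28 days (February has 28).
Mar 1, 1830 → Apr 1, 1830: 31 days (March has 31).
Apr 1, 1830 → May 1, 1830: 30 days (April has 30).
May 1, 1830 → Jun 1, 1830: 31 days (May has 31).
Jun 1, 1830 → Jul 1, 1830: 30 days (June has 30).
Jul 1, 1830 → Aug 1, 1830: 31 days (July has 31).
Aug 1, 1830 → Sep 1, 1830: 31 days (August has 31).
Sep 1, 1830 → Sep 28, 1830: 27 days.
Total: 270 days.
270 mod 7 = 4, so Friday + 4 = Tuesday.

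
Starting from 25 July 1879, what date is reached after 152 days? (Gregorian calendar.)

December 24, 1879

Jul has 31 days: +7 → Aug 1, 1879 (145 left).
Aug has 31 days: +31 → Sep 1, 1879 (114 left).
Sep has 30 days: +30 → Oct 1, 1879 (84 left).
Oct has 31 days: +31 → Nov 1, 1879 (53 left).
Nov has 30 days: +30 → Dec 1, 1879 (23 left).
+23 → Dec 24, 1879.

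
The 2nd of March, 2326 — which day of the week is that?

Tuesday

Doomsday rule: the anchor day for the 2300s is Wednesday. For year 26: 26÷12 = 2 r 2, and 2÷4 = 0, so 2+2+0 = 4.
Wednesday + 4 ≡ Sunday — that's 2326's doomsday.
In March the doomsday date is Mar 14.
Mar 2 is 12 days before Mar 14; 12 mod 7 = 5, so Sunday − 5 = Tuesday.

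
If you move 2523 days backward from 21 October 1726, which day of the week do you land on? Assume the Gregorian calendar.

Friday

First find the weekday of Oct 21, 1726. Doomsday rule: the anchor day for the 1700s is Sunday. For year 26: 26÷12 = 2 r 2, and 2÷4 = 0, so 2+2+0 = 4.
Sunday + 4 ≡ Thursday — that's 1726's doomsday.
In October the doomsday date is Oct 10.
Oct 21 is 11 days after Oct 10; 11 mod 7 = 4, so Thursday + 4 = Monday.
2523 mod 7 = 3, so 2523 days before a Monday is Monday − 3 = Friday.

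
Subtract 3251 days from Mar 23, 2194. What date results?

−365 (one year) → Mar 23, 2193 (2886 left).
−365 (one year) → Mar 23, 2192 (2521 left).
−366 (one year; includes Feb 29, 2192) → Mar 23, 2191 (2155 left).
−365 (one year) → Mar 23, 2190 (1790 left).
−365 (one year) → Mar 23, 2189 (1425 left).
−365 (one year) → Mar 23, 2188 (1060 left).
−366 (one year; includes Feb 29, 2188) → Mar 23, 2187 (694 left).
−365 (one year) → Mar 23, 2186 (329 left).
−23 → Feb 28, 2186 (end of Feb, 28 days; 306 left).
−28 → Jan 31, 2186 (end of Jan, 31 days; 278 left).
−31 → Dec 31, 2185 (end of Dec, 31 days; 247 left).
−31 → Nov 30, 2185 (end of Nov, 30 days; 216 left).
−30 → Oct 31, 2185 (end of Oct, 31 days; 186 left).
−31 → Sep 30, 2185 (end of Sep, 30 days; 155 left).
−30 → Aug 31, 2185 (end of Aug, 31 days; 125 left).
−31 → Jul 31, 2185 (end of Jul, 31 days; 94 left).
−31 → Jun 30, 2185 (end of Jun, 30 days; 63 left).
−30 → May 31, 2185 (end of May, 31 days; 33 left).
−31 → Apr 30, 2185 (end of Apr, 30 days; 2 left).
−2 → Apr 28, 2185.

April 28, 2185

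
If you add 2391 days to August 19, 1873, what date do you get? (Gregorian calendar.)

March 6, 1880

+365 (one year) → Aug 19, 1874 (2026 left).
+365 (one year) → Aug 19, 1875 (1661 left).
+366 (one year; includes Feb 29, 1876) → Aug 19, 1876 (1295 left).
+365 (one year) → Aug 19, 1877 (930 left).
+365 (one year) → Aug 19, 1878 (565 left).
+365 (one year) → Aug 19, 1879 (200 left).
Aug has 31 days: +13 → Sep 1, 1879 (187 left).
Sep has 30 days: +30 → Oct 1, 1879 (157 left).
Oct has 31 days: +31 → Nov 1, 1879 (126 left).
Nov has 30 days: +30 → Dec 1, 1879 (96 left).
Dec has 31 days: +31 → Jan 1, 1880 (65 left).
Jan has 31 days: +31 → Feb 1, 1880 (34 left).
Feb has 29 days: +29 → Mar 1, 1880 (5 left).
+5 → Mar 6, 1880.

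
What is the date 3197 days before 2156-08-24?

November 23, 2147

−366 (one year; includes Feb 29, 2156) → Aug 24, 2155 (2831 left).
−365 (one year) → Aug 24, 2154 (2466 left).
−365 (one year) → Aug 24, 2153 (2101 left).
−365 (one year) → Aug 24, 2152 (1736 left).
−366 (one year; includes Feb 29, 2152) → Aug 24, 2151 (1370 left).
−365 (one year) → Aug 24, 2150 (1005 left).
−365 (one year) → Aug 24, 2149 (640 left).
−365 (one year) → Aug 24, 2148 (275 left).
−24 → Jul 31, 2148 (end of Jul, 31 days; 251 left).
−31 → Jun 30, 2148 (end of Jun, 30 days; 220 left).
−30 → May 31, 2148 (end of May, 31 days; 190 left).
−31 → Apr 30, 2148 (end of Apr, 30 days; 159 left).
−30 → Mar 31, 2148 (end of Mar, 31 days; 129 left).
−31 → Feb 29, 2148 (end of Feb, 29 days; 98 left).
−29 → Jan 31, 2148 (end of Jan, 31 days; 69 left).
−31 → Dec 31, 2147 (end of Dec, 31 days; 38 left).
−31 → Nov 30, 2147 (end of Nov, 30 days; 7 left).
−7 → Nov 23, 2147.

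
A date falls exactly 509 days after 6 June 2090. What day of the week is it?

First find the weekday of Jun 6, 2090. Doomsday rule: the anchor day for the 2000s is Tuesday. For year 90: 90÷12 = 7 r 6, and 6÷4 = 1, so 7+6+1 = 14.
Tuesday + 14 ≡ Tuesday — that's 2090's doomsday.
In June the doomsday date is Jun 6.
Jun 6 is the doomsday itself: Tuesday.
509 mod 7 = 5, so 509 days after a Tuesday is Tuesday + 5 = Sunday.

Sunday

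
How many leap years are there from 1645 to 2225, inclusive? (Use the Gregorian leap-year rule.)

140

Multiples of 4 in [1645,2225]: 145.
Of those, multiples of 100: 6 (not leap unless ÷400).
Multiples of 400: 1.
Leap years = 145 − 6 + 1 = 140.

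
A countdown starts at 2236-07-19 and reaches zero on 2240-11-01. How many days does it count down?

Jul 19, 2236 → Jul 19, 2237: 365 days.
Jul 19, 2237 → Jul 19, 2238: 365 days.
Jul 19, 2238 → Jul 19, 2239: 365 days.
Jul 19, 2239 → Jul 19, 2240: 366 days (Feb 29, 2240 is in that span).
Jul 19, 2240 → Aug 19, 2240: 31 days (July has 31).
Aug 19, 2240 → Sep 19, 2240: 31 days (August has 31).
Sep 19, 2240 → Oct 19, 2240: 30 days (September has 30).
Oct 19, 2240 → Nov 1, 2240: 13 days.
Total: 1566 days.

1566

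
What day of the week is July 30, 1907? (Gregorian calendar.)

Tuesday

January 1, 1907 is a Tuesday.
Jan 1, 1907 → Feb 1, 1907: 31 days (January has 31).
Feb 1, 1907 → Mar 1, 1907: 28 days (February has 28).
Mar 1, 1907 → Apr 1, 1907: 31 days (March has 31).
Apr 1, 1907 → May 1, 1907: 30 days (April has 30).
May 1, 1907 → Jun 1, 1907: 31 days (May has 31).
Jun 1, 1907 → Jul 1, 1907: 30 days (June has 30).
Jul 1, 1907 → Jul 30, 1907: 29 days.
Total: 210 days.
210 mod 7 = 0, so Tuesday + 0 = Tuesday.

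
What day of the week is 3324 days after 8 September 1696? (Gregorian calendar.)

First find the weekday of Sep 8, 1696. Doomsday rule: the anchor day for the 1600s is Tuesday. For year 96: 96÷12 = 8 r 0, and 0÷4 = 0, so 8+0+0 = 8.
Tuesday + 8 ≡ Wednesday — that's 1696's doomsday.
In September the doomsday date is Sep 5.
Sep 8 is 3 days after Sep 5; 3 mod 7 = 3, so Wednesday + 3 = Saturday.
3324 mod 7 = 6, so 3324 days after a Saturday is Saturday + 6 = Friday.

Friday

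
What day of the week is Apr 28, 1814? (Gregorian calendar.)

Thursday

Doomsday rule: the anchor day for the 1800s is Friday. For year 14: 14÷12 = 1 r 2, and 2÷4 = 0, so 1+2+0 = 3.
Friday + 3 ≡ Monday — that's 1814's doomsday.
In April the doomsday date is Apr 4.
Apr 28 is 24 days after Apr 4; 24 mod 7 = 3, so Monday + 3 = Thursday.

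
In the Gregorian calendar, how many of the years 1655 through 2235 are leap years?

140

Multiples of 4 in [1655,2235]: 145.
Of those, multiples of 100: 6 (not leap unless ÷400).
Multiples of 400: 1.
Leap years = 145 − 6 + 1 = 140.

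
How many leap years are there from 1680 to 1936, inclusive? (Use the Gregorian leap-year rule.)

Multiples of 4 in [1680,1936]: 65.
Of those, multiples of 100: 3 (not leap unless ÷400).
Multiples of 400: 0.
Leap years = 65 − 3 + 0 = 62.

62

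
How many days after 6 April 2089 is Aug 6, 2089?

Apr 6, 2089 → May 6, 2089: 30 days (April has 30).
May 6, 2089 → Jun 6, 2089: 31 days (May has 31).
Jun 6, 2089 → Jul 6, 2089: 30 days (June has 30).
Jul 6, 2089 → Aug 6, 2089: 31 days.
Total: 122 days.

122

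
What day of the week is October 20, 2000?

Doomsday rule: the anchor day for the 2000s is Tuesday. For year 00: 0÷12 = 0 r 0, and 0÷4 = 0, so 0+0+0 = 0.
Tuesday + 0 ≡ Tuesday — that's 2000's doomsday.
In October the doomsday date is Oct 10.
Oct 20 is 10 days after Oct 10; 10 mod 7 = 3, so Tuesday + 3 = Friday.

Friday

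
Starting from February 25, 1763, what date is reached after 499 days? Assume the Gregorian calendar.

+365 (one year) → Feb 25, 1764 (134 left).
Feb has 29 days: +5 → Mar 1, 1764 (129 left).
Mar has 31 days: +31 → Apr 1, 1764 (98 left).
Apr has 30 days: +30 → May 1, 1764 (68 left).
May has 31 days: +31 → Jun 1, 1764 (37 left).
Jun has 30 days: +30 → Jul 1, 1764 (7 left).
+7 → Jul 8, 1764.

July 8, 1764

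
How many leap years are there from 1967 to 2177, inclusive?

Multiples of 4 in [1967,2177]: 53.
Of those, multiples of 100: 2 (not leap unless ÷400).
Multiples of 400: 1.
Leap years = 53 − 2 + 1 = 52.

52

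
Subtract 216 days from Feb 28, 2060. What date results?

−28 → Jan 31, 2060 (end of Jan, 31 days; 188 left).
−31 → Dec 31, 2059 (end of Dec, 31 days; 157 left).
−31 → Nov 30, 2059 (end of Nov, 30 days; 126 left).
−30 → Oct 31, 2059 (end of Oct, 31 days; 96 left).
−31 → Sep 30, 2059 (end of Sep, 30 days; 65 left).
−30 → Aug 31, 2059 (end of Aug, 31 days; 35 left).
−31 → Jul 31, 2059 (end of Jul, 31 days; 4 left).
−4 → Jul 27, 2059.

July 27, 2059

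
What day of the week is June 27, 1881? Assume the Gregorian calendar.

Monday

Doomsday rule: the anchor day for the 1800s is Friday. For year 81: 81÷12 = 6 r 9, and 9÷4 = 2, so 6+9+2 = 17.
Friday + 17 ≡ Monday — that's 1881's doomsday.
In June the doomsday date is Jun 6.
Jun 27 is 21 days after Jun 6; 21 mod 7 = 0, so Monday + 0 = Monday.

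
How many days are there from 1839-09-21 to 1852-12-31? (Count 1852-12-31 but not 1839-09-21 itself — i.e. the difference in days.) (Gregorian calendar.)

Sep 21, 1839 → Sep 21, 1840: 366 days (Feb 29, 1840 is in that span).
Sep 21, 1840 → Sep 21, 1841: 365 days.
Sep 21, 1841 → Sep 21, 1842: 365 days.
Sep 21, 1842 → Sep 21, 1843: 365 days.
Sep 21, 1843 → Sep 21, 1844: 366 days (Feb 29, 1844 is in that span).
Sep 21, 1844 → Sep 21, 1845: 365 days.
Sep 21, 1845 → Sep 21, 1846: 365 days.
Sep 21, 1846 → Sep 21, 1847: 365 days.
Sep 21, 1847 → Sep 21, 1848: 366 days (Feb 29, 1848 is in that span).
Sep 21, 1848 → Sep 21, 1849: 365 days.
Sep 21, 1849 → Sep 21, 1850: 365 days.
Sep 21, 1850 → Sep 21, 1851: 365 days.
Sep 21, 1851 → Sep 21, 1852: 366 days (Feb 29, 1852 is in that span).
Sep 21, 1852 → Oct 21, 1852: 30 days (September has 30).
Oct 21, 1852 → Nov 21, 1852: 31 days (October has 31).
Nov 21, 1852 → Dec 21, 1852: 30 days (November has 30).
Dec 21, 1852 → Dec 31, 1852: 10 days.
Total: 4850 days.

4850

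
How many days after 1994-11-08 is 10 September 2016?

7977

Nov 8, 1994 → Nov 8, 1995: 365 days.
Nov 8, 1995 → Nov 8, 1996: 366 days (Feb 29, 1996 is in that span).
Nov 8, 1996 → Nov 8, 1997: 365 days.
Nov 8, 1997 → Nov 8, 1998: 365 days.
Nov 8, 1998 → Nov 8, 1999: 365 days.
Nov 8, 1999 → Nov 8, 2000: 366 days (Feb 29, 2000 is in that span).
Nov 8, 2000 → Nov 8, 2001: 365 days.
Nov 8, 2001 → Nov 8, 2002: 365 days.
Nov 8, 2002 → Nov 8, 2003: 365 days.
Nov 8, 2003 → Nov 8, 2004: 366 days (Feb 29, 2004 is in that span).
Nov 8, 2004 → Nov 8, 2005: 365 days.
Nov 8, 2005 → Nov 8, 2006: 365 days.
Nov 8, 2006 → Nov 8, 2007: 365 days.
Nov 8, 2007 → Nov 8, 2008: 366 days (Feb 29, 2008 is in that span).
Nov 8, 2008 → Nov 8, 2009: 365 days.
Nov 8, 2009 → Nov 8, 2010: 365 days.
Nov 8, 2010 → Nov 8, 2011: 365 days.
Nov 8, 2011 → Nov 8, 2012: 366 days (Feb 29, 2012 is in that span).
Nov 8, 2012 → Nov 8, 2013: 365 days.
Nov 8, 2013 → Nov 8, 2014: 365 days.
Nov 8, 2014 → Nov 8, 2015: 365 days.
Nov 8, 2015 → Dec 8, 2015: 30 days (November has 30).
Dec 8, 2015 → Jan 8, 2016: 31 days (December has 31).
Jan 8, 2016 → Feb 8, 2016: 31 days (January has 31).
Feb 8, 2016 → Mar 8, 2016: 29 days (February has 29).
Mar 8, 2016 → Apr 8, 2016: 31 days (March has 31).
Apr 8, 2016 → May 8, 2016: 30 days (April has 30).
May 8, 2016 → Jun 8, 2016: 31 days (May has 31).
Jun 8, 2016 → Jul 8, 2016: 30 days (June has 30).
Jul 8, 2016 → Aug 8, 2016: 31 days (July has 31).
Aug 8, 2016 → Sep 8, 2016: 31 days (August has 31).
Sep 8, 2016 → Sep 10, 2016: 2 days.
Total: 7977 days.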